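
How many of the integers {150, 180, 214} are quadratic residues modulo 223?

0

(150/223) = -1 → non-residue.
(180/223) = -1 → non-residue.
(214/223) = -1 → non-residue.
Total quadratic residues among the 3: 0.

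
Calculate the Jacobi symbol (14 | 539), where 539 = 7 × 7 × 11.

Pull out 2: since 539 ≡ 3 (mod 8), (2/539) = -1.
Reciprocity: 7 ≡ 3 and 539 ≡ 3 (mod 4), so (7/539) = −(539/7).
Reduce top mod 7: now compute (0/7).
Top reduces to 0: gcd > 1, so the symbol is 0.

0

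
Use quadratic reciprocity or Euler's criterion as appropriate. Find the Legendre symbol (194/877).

Pull out 2: since 877 ≡ 5 (mod 8), (2/877) = -1.
Reciprocity: 97 ≡ 1 and 877 ≡ 1 (mod 4), so (97/877) = +(877/97).
Reduce top mod 97: now compute (4/97).
Pull out 2^2: since 97 ≡ 1 (mod 8), (2/97) = +1, so (2/97)^2 = +1.
Reached (1/97) = 1. Collecting the sign flips along the way, the symbol is -1.

-1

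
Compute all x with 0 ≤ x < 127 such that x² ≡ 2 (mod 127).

16, 111

Since 127 ≡ 3 (mod 4), a square root of 2 is 2^((127+1)/4) = 2^32 mod 127.
Repeated squaring: 2^2≡4, 2^4≡16, 2^8≡2, 2^16≡4, 2^32≡16 (mod 127).
2^32 = 2^(32) ≡ 16 (mod 127).
Check: 16² = 256 ≡ 2 (mod 127). The two roots are 16 and 111.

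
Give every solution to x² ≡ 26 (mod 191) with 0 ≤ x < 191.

44, 147

Since 191 ≡ 3 (mod 4), a square root of 26 is 26^((191+1)/4) = 26^48 mod 191.
Repeated squaring: 26^2≡103, 26^4≡104, 26^8≡120, 26^16≡75, 26^32≡86 (mod 191).
26^48 = 26^(32+16) ≡ 147 (mod 191).
Check: 147² = 21609 ≡ 26 (mod 191). The two roots are 44 and 147.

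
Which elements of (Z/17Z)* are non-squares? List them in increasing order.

Square k = 1,…,8 (k and 17−k give the same square):
1²=1, 2²=4, 3²=9, 4²=16, 5²≡8, 6²≡2, 7²≡15, 8²≡13 (mod 17).
The residues are {1, 2, 4, 8, 9, 13, 15, 16}; the non-residues are the remaining 8 nonzero classes.

3, 5, 6, 7, 10, 11, 12, 14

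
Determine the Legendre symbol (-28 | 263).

First reduce: -28 ≡ 235 (mod 263).
Reciprocity: 235 ≡ 3 and 263 ≡ 3 (mod 4), so (235/263) = −(263/235).
Reduce top mod 235: now compute (28/235).
Pull out 2^2: since 235 ≡ 3 (mod 8), (2/235) = -1, so (2/235)^2 = +1.
Reciprocity: 7 ≡ 3 and 235 ≡ 3 (mod 4), so (7/235) = −(235/7).
Reduce top mod 7: now compute (4/7).
Pull out 2^2: since 7 ≡ 7 (mod 8), (2/7) = +1, so (2/7)^2 = +1.
Reached (1/7) = 1. Collecting the sign flips along the way, the symbol is +1.

1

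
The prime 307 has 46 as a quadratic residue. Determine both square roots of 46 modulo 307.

Since 307 ≡ 3 (mod 4), a square root of 46 is 46^((307+1)/4) = 46^77 mod 307.
Repeated squaring: 46^2≡274, 46^4≡168, 46^8≡287, 46^16≡93, 46^32≡53, 46^64≡46 (mod 307).
46^77 = 46^(64+8+4+1) ≡ 53 (mod 307).
Check: 53² = 2809 ≡ 46 (mod 307). The two roots are 53 and 254.

53, 254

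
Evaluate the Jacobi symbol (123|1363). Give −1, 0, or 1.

-1

Reciprocity: 123 ≡ 3 and 1363 ≡ 3 (mod 4), so (123/1363) = −(1363/123).
Reduce top mod 123: now compute (10/123).
Pull out 2: since 123 ≡ 3 (mod 8), (2/123) = -1.
Reciprocity: 5 ≡ 1 and 123 ≡ 3 (mod 4), so (5/123) = +(123/5).
Reduce top mod 5: now compute (3/5).
Reciprocity: 3 ≡ 3 and 5 ≡ 1 (mod 4), so (3/5) = +(5/3).
Reduce top mod 3: now compute (2/3).
Pull out 2: since 3 ≡ 3 (mod 8), (2/3) = -1.
Reached (1/3) = 1. Collecting the sign flips along the way, the symbol is -1.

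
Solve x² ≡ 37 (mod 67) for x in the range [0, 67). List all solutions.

29, 38

Since 67 ≡ 3 (mod 4), a square root of 37 is 37^((67+1)/4) = 37^17 mod 67.
Repeated squaring: 37^2≡29, 37^4≡37, 37^8≡29, 37^16≡37 (mod 67).
37^17 = 37^(16+1) ≡ 29 (mod 67).
Check: 29² = 841 ≡ 37 (mod 67). The two roots are 29 and 38.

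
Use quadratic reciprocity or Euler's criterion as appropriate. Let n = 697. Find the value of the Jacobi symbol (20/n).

-1

Pull out 2^2: since 697 ≡ 1 (mod 8), (2/697) = +1, so (2/697)^2 = +1.
Reciprocity: 5 ≡ 1 and 697 ≡ 1 (mod 4), so (5/697) = +(697/5).
Reduce top mod 5: now compute (2/5).
Pull out 2: since 5 ≡ 5 (mod 8), (2/5) = -1.
Reached (1/5) = 1. Collecting the sign flips along the way, the symbol is -1.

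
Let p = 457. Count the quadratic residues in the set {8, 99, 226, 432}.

(8/457) = +1 → QR.
(99/457) = -1 → non-residue.
(226/457) = -1 → non-residue.
(432/457) = +1 → QR.
Total quadratic residues among the 4: 2.

2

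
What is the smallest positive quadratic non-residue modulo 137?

(2/137) = +1, so 2 is a residue.
(3/137) = −1, so 3 is the smallest positive non-residue mod 137.

3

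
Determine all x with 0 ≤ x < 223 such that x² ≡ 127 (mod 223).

Since 223 ≡ 3 (mod 4), a square root of 127 is 127^((223+1)/4) = 127^56 mod 223.
Repeated squaring: 127^2≡73, 127^4≡200, 127^8≡83, 127^16≡199, 127^32≡130 (mod 223).
127^56 = 127^(32+16+8) ≡ 166 (mod 223).
Check: 166² = 27556 ≡ 127 (mod 223). The two roots are 57 and 166.

57, 166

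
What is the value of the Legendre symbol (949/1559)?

-1

Reciprocity: 949 ≡ 1 and 1559 ≡ 3 (mod 4), so (949/1559) = +(1559/949).
Reduce top mod 949: now compute (610/949).
Pull out 2: since 949 ≡ 5 (mod 8), (2/949) = -1.
Reciprocity: 305 ≡ 1 and 949 ≡ 1 (mod 4), so (305/949) = +(949/305).
Reduce top mod 305: now compute (34/305).
Pull out 2: since 305 ≡ 1 (mod 8), (2/305) = +1.
Reciprocity: 17 ≡ 1 and 305 ≡ 1 (mod 4), so (17/305) = +(305/17).
Reduce top mod 17: now compute (16/17).
Pull out 2^4: since 17 ≡ 1 (mod 8), (2/17) = +1, so (2/17)^4 = +1.
Reached (1/17) = 1. Collecting the sign flips along the way, the symbol is -1.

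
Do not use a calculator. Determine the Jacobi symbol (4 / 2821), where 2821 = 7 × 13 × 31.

1

Pull out 2^2: since 2821 ≡ 5 (mod 8), (2/2821) = -1, so (2/2821)^2 = +1.
Reached (1/2821) = 1. Collecting the sign flips along the way, the symbol is +1.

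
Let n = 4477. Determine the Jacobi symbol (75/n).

Reciprocity: 75 ≡ 3 and 4477 ≡ 1 (mod 4), so (75/4477) = +(4477/75).
Reduce top mod 75: now compute (52/75).
Pull out 2^2: since 75 ≡ 3 (mod 8), (2/75) = -1, so (2/75)^2 = +1.
Reciprocity: 13 ≡ 1 and 75 ≡ 3 (mod 4), so (13/75) = +(75/13).
Reduce top mod 13: now compute (10/13).
Pull out 2: since 13 ≡ 5 (mod 8), (2/13) = -1.
Reciprocity: 5 ≡ 1 and 13 ≡ 1 (mod 4), so (5/13) = +(13/5).
Reduce top mod 5: now compute (3/5).
Reciprocity: 3 ≡ 3 and 5 ≡ 1 (mod 4), so (3/5) = +(5/3).
Reduce top mod 3: now compute (2/3).
Pull out 2: since 3 ≡ 3 (mod 8), (2/3) = -1.
Reached (1/3) = 1. Collecting the sign flips along the way, the symbol is +1.

1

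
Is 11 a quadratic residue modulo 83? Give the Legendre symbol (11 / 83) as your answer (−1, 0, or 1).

1

Reciprocity: 11 ≡ 3 and 83 ≡ 3 (mod 4), so (11/83) = −(83/11).
Reduce top mod 11: now compute (6/11).
Pull out 2: since 11 ≡ 3 (mod 8), (2/11) = -1.
Reciprocity: 3 ≡ 3 and 11 ≡ 3 (mod 4), so (3/11) = −(11/3).
Reduce top mod 3: now compute (2/3).
Pull out 2: since 3 ≡ 3 (mod 8), (2/3) = -1.
Reached (1/3) = 1. Collecting the sign flips along the way, the symbol is +1.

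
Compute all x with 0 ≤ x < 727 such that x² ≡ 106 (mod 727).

Since 727 ≡ 3 (mod 4), a square root of 106 is 106^((727+1)/4) = 106^182 mod 727.
Repeated squaring: 106^2≡331, 106^4≡511, 106^8≡128, 106^16≡390, 106^32≡157, 106^64≡658, 106^128≡399 (mod 727).
106^182 = 106^(128+32+16+4+2) ≡ 256 (mod 727).
Check: 256² = 65536 ≡ 106 (mod 727). The two roots are 256 and 471.

256, 471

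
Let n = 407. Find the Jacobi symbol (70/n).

Pull out 2: since 407 ≡ 7 (mod 8), (2/407) = +1.
Reciprocity: 35 ≡ 3 and 407 ≡ 3 (mod 4), so (35/407) = −(407/35).
Reduce top mod 35: now compute (22/35).
Pull out 2: since 35 ≡ 3 (mod 8), (2/35) = -1.
Reciprocity: 11 ≡ 3 and 35 ≡ 3 (mod 4), so (11/35) = −(35/11).
Reduce top mod 11: now compute (2/11).
Pull out 2: since 11 ≡ 3 (mod 8), (2/11) = -1.
Reached (1/11) = 1. Collecting the sign flips along the way, the symbol is +1.

1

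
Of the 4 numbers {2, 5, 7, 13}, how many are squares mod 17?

(2/17) = +1 → QR.
(5/17) = -1 → non-residue.
(7/17) = -1 → non-residue.
(13/17) = +1 → QR.
Total quadratic residues among the 4: 2.

2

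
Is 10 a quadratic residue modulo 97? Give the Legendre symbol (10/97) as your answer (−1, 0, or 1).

Pull out 2: since 97 ≡ 1 (mod 8), (2/97) = +1.
Reciprocity: 5 ≡ 1 and 97 ≡ 1 (mod 4), so (5/97) = +(97/5).
Reduce top mod 5: now compute (2/5).
Pull out 2: since 5 ≡ 5 (mod 8), (2/5) = -1.
Reached (1/5) = 1. Collecting the sign flips along the way, the symbol is -1.

-1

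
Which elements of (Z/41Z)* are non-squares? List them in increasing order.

3, 6, 7, 11, 12, 13, 14, 15, 17, 19, 22, 24, 26, 27, 28, 29, 30, 34, 35, 38

Square k = 1,…,20 (k and 41−k give the same square):
1²=1, 2²=4, 3²=9, 4²=16, 5²=25, 6²=36, 7²≡8, 8²≡23, 9²≡40, 10²≡18, 11²≡39, 12²≡21, 13²≡5, 14²≡32, 15²≡20, 16²≡10, 17²≡2, 18²≡37, 19²≡33, 20²≡31 (mod 41).
The residues are {1, 2, 4, 5, 8, 9, 10, 16, 18, 20, 21, 23, 25, 31, 32, 33, 36, 37, 39, 40}; the non-residues are the remaining 20 nonzero classes.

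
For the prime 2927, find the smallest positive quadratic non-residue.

5

(2/2927) = +1, so 2 is a residue.
(3/2927) = +1, so 3 is a residue.
(4/2927) = +1, so 4 is a residue.
(5/2927) = −1, so 5 is the smallest positive non-residue mod 2927.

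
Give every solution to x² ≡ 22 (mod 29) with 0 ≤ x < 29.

14, 15

29 ≡ 1 (mod 4), so we find a root by search.
Trying successive values, 14² = 196 ≡ 22 (mod 29). The other root is 29 − 14 = 15.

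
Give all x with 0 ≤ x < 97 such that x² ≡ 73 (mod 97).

97 ≡ 1 (mod 4), so we find a root by search.
Trying successive values, 48² = 2304 ≡ 73 (mod 97). The other root is 97 − 48 = 49.

48, 49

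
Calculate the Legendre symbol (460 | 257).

First reduce: 460 ≡ 203 (mod 257).
Reciprocity: 203 ≡ 3 and 257 ≡ 1 (mod 4), so (203/257) = +(257/203).
Reduce top mod 203: now compute (54/203).
Pull out 2: since 203 ≡ 3 (mod 8), (2/203) = -1.
Reciprocity: 27 ≡ 3 and 203 ≡ 3 (mod 4), so (27/203) = −(203/27).
Reduce top mod 27: now compute (14/27).
Pull out 2: since 27 ≡ 3 (mod 8), (2/27) = -1.
Reciprocity: 7 ≡ 3 and 27 ≡ 3 (mod 4), so (7/27) = −(27/7).
Reduce top mod 7: now compute (6/7).
Pull out 2: since 7 ≡ 7 (mod 8), (2/7) = +1.
Reciprocity: 3 ≡ 3 and 7 ≡ 3 (mod 4), so (3/7) = −(7/3).
Reduce top mod 3: now compute (1/3).
Reached (1/3) = 1. Collecting the sign flips along the way, the symbol is -1.

-1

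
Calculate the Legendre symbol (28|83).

Pull out 2^2: since 83 ≡ 3 (mod 8), (2/83) = -1, so (2/83)^2 = +1.
Reciprocity: 7 ≡ 3 and 83 ≡ 3 (mod 4), so (7/83) = −(83/7).
Reduce top mod 7: now compute (6/7).
Pull out 2: since 7 ≡ 7 (mod 8), (2/7) = +1.
Reciprocity: 3 ≡ 3 and 7 ≡ 3 (mod 4), so (3/7) = −(7/3).
Reduce top mod 3: now compute (1/3).
Reached (1/3) = 1. Collecting the sign flips along the way, the symbol is +1.

1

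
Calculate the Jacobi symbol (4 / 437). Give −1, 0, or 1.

Pull out 2^2: since 437 ≡ 5 (mod 8), (2/437) = -1, so (2/437)^2 = +1.
Reached (1/437) = 1. Collecting the sign flips along the way, the symbol is +1.

1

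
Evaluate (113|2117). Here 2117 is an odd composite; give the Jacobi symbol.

Reciprocity: 113 ≡ 1 and 2117 ≡ 1 (mod 4), so (113/2117) = +(2117/113).
Reduce top mod 113: now compute (83/113).
Reciprocity: 83 ≡ 3 and 113 ≡ 1 (mod 4), so (83/113) = +(113/83).
Reduce top mod 83: now compute (30/83).
Pull out 2: since 83 ≡ 3 (mod 8), (2/83) = -1.
Reciprocity: 15 ≡ 3 and 83 ≡ 3 (mod 4), so (15/83) = −(83/15).
Reduce top mod 15: now compute (8/15).
Pull out 2^3: since 15 ≡ 7 (mod 8), (2/15) = +1, so (2/15)^3 = +1.
Reached (1/15) = 1. Collecting the sign flips along the way, the symbol is +1.

1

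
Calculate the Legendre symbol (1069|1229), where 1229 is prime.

Reciprocity: 1069 ≡ 1 and 1229 ≡ 1 (mod 4), so (1069/1229) = +(1229/1069).
Reduce top mod 1069: now compute (160/1069).
Pull out 2^5: since 1069 ≡ 5 (mod 8), (2/1069) = -1, so (2/1069)^5 = -1.
Reciprocity: 5 ≡ 1 and 1069 ≡ 1 (mod 4), so (5/1069) = +(1069/5).
Reduce top mod 5: now compute (4/5).
Pull out 2^2: since 5 ≡ 5 (mod 8), (2/5) = -1, so (2/5)^2 = +1.
Reached (1/5) = 1. Collecting the sign flips along the way, the symbol is -1.

-1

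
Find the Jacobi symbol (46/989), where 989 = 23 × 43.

Pull out 2: since 989 ≡ 5 (mod 8), (2/989) = -1.
Reciprocity: 23 ≡ 3 and 989 ≡ 1 (mod 4), so (23/989) = +(989/23).
Reduce top mod 23: now compute (0/23).
Top reduces to 0: gcd > 1, so the symbol is 0.

0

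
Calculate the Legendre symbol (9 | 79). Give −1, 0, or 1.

Reciprocity: 9 ≡ 1 and 79 ≡ 3 (mod 4), so (9/79) = +(79/9).
Reduce top mod 9: now compute (7/9).
Reciprocity: 7 ≡ 3 and 9 ≡ 1 (mod 4), so (7/9) = +(9/7).
Reduce top mod 7: now compute (2/7).
Pull out 2: since 7 ≡ 7 (mod 8), (2/7) = +1.
Reached (1/7) = 1. Collecting the sign flips along the way, the symbol is +1.

1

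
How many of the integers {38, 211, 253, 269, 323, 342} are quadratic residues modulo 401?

1

(38/401) = -1 → non-residue.
(211/401) = -1 → non-residue.
(253/401) = -1 → non-residue.
(269/401) = -1 → non-residue.
(323/401) = +1 → QR.
(342/401) = -1 → non-residue.
Total quadratic residues among the 6: 1.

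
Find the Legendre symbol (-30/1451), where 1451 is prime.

1

First reduce: -30 ≡ 1421 (mod 1451).
Reciprocity: 1421 ≡ 1 and 1451 ≡ 3 (mod 4), so (1421/1451) = +(1451/1421).
Reduce top mod 1421: now compute (30/1421).
Pull out 2: since 1421 ≡ 5 (mod 8), (2/1421) = -1.
Reciprocity: 15 ≡ 3 and 1421 ≡ 1 (mod 4), so (15/1421) = +(1421/15).
Reduce top mod 15: now compute (11/15).
Reciprocity: 11 ≡ 3 and 15 ≡ 3 (mod 4), so (11/15) = −(15/11).
Reduce top mod 11: now compute (4/11).
Pull out 2^2: since 11 ≡ 3 (mod 8), (2/11) = -1, so (2/11)^2 = +1.
Reached (1/11) = 1. Collecting the sign flips along the way, the symbol is +1.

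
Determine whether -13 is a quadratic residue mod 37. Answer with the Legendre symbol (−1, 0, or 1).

Euler's criterion: (-13/37) ≡ 24^18 (mod 37).
24^2 ≡ 21 (mod 37)
24^4 ≡ 34 (mod 37)
24^8 ≡ 9 (mod 37)
24^16 ≡ 7 (mod 37)
24^18 = 24^(16+2) ≡ 36 (mod 37).
Result is 36 ≡ −1, so (-13/37) = −1.

-1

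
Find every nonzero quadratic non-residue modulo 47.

Square k = 1,…,23 (k and 47−k give the same square):
1²=1, 2²=4, 3²=9, 4²=16, 5²=25, 6²=36, 7²≡2, 8²≡17, 9²≡34, 10²≡6, 11²≡27, 12²≡3, 13²≡28, 14²≡8, 15²≡37, 16²≡21, 17²≡7, 18²≡42, 19²≡32, 20²≡24, 21²≡18, 22²≡14, 23²≡12 (mod 47).
The residues are {1, 2, 3, 4, 6, 7, 8, 9, 12, 14, 16, 17, 18, 21, 24, 25, 27, 28, 32, 34, 36, 37, 42}; the non-residues are the remaining 23 nonzero classes.

5 10 11 13 15 19 20 22 23 26 29 30 31 33 35 38 39 40 41 43 44 45 46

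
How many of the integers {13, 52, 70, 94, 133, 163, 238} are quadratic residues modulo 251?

(13/251) = +1 → QR.
(52/251) = +1 → QR.
(70/251) = -1 → non-residue.
(94/251) = +1 → QR.
(133/251) = -1 → non-residue.
(163/251) = -1 → non-residue.
(238/251) = -1 → non-residue.
Total quadratic residues among the 7: 3.

3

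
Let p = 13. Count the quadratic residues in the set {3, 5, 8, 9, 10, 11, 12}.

(3/13) = +1 → QR.
(5/13) = -1 → non-residue.
(8/13) = -1 → non-residue.
(9/13) = +1 → QR.
(10/13) = +1 → QR.
(11/13) = -1 → non-residue.
(12/13) = +1 → QR.
Total quadratic residues among the 7: 4.

4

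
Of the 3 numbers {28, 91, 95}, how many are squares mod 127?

(28/127) = -1 → non-residue.
(91/127) = -1 → non-residue.
(95/127) = -1 → non-residue.
Total quadratic residues among the 3: 0.

0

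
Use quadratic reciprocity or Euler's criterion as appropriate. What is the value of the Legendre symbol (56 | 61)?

Pull out 2^3: since 61 ≡ 5 (mod 8), (2/61) = -1, so (2/61)^3 = -1.
Reciprocity: 7 ≡ 3 and 61 ≡ 1 (mod 4), so (7/61) = +(61/7).
Reduce top mod 7: now compute (5/7).
Reciprocity: 5 ≡ 1 and 7 ≡ 3 (mod 4), so (5/7) = +(7/5).
Reduce top mod 5: now compute (2/5).
Pull out 2: since 5 ≡ 5 (mod 8), (2/5) = -1.
Reached (1/5) = 1. Collecting the sign flips along the way, the symbol is +1.

1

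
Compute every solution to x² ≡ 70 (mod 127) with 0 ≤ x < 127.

Since 127 ≡ 3 (mod 4), a square root of 70 is 70^((127+1)/4) = 70^32 mod 127.
Repeated squaring: 70^2≡74, 70^4≡15, 70^8≡98, 70^16≡79, 70^32≡18 (mod 127).
70^32 = 70^(32) ≡ 18 (mod 127).
Check: 18² = 324 ≡ 70 (mod 127). The two roots are 18 and 109.

18, 109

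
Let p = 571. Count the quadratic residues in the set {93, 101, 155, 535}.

1

(93/571) = -1 → non-residue.
(101/571) = -1 → non-residue.
(155/571) = +1 → QR.
(535/571) = -1 → non-residue.
Total quadratic residues among the 4: 1.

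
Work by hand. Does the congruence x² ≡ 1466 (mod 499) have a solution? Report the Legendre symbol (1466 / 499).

Euler's criterion: (1466/499) ≡ 468^249 (mod 499).
468^2 ≡ 462 (mod 499)
468^4 ≡ 371 (mod 499)
468^8 ≡ 416 (mod 499)
468^16 ≡ 402 (mod 499)
468^32 ≡ 427 (mod 499)
468^64 ≡ 194 (mod 499)
468^128 ≡ 211 (mod 499)
468^249 = 468^(128+64+32+16+8+1) ≡ 498 (mod 499).
Result is 498 ≡ −1, so (1466/499) = −1.

-1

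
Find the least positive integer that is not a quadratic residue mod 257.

3

(2/257) = +1, so 2 is a residue.
(3/257) = −1, so 3 is the smallest positive non-residue mod 257.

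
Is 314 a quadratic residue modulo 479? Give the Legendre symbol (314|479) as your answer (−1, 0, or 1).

-1

Euler's criterion: (314/479) ≡ 314^239 (mod 479).
314^2 ≡ 401 (mod 479)
314^4 ≡ 336 (mod 479)
314^8 ≡ 331 (mod 479)
314^16 ≡ 349 (mod 479)
314^32 ≡ 135 (mod 479)
314^64 ≡ 23 (mod 479)
314^128 ≡ 50 (mod 479)
314^239 = 314^(128+64+32+8+4+2+1) ≡ 478 (mod 479).
Result is 478 ≡ −1, so (314/479) = −1.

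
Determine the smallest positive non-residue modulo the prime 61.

2

(2/61) = −1, so 2 is the smallest positive non-residue mod 61.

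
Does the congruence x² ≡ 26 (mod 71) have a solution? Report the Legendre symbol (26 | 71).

Pull out 2: since 71 ≡ 7 (mod 8), (2/71) = +1.
Reciprocity: 13 ≡ 1 and 71 ≡ 3 (mod 4), so (13/71) = +(71/13).
Reduce top mod 13: now compute (6/13).
Pull out 2: since 13 ≡ 5 (mod 8), (2/13) = -1.
Reciprocity: 3 ≡ 3 and 13 ≡ 1 (mod 4), so (3/13) = +(13/3).
Reduce top mod 3: now compute (1/3).
Reached (1/3) = 1. Collecting the sign flips along the way, the symbol is -1.

-1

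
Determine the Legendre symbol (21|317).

-1

Reciprocity: 21 ≡ 1 and 317 ≡ 1 (mod 4), so (21/317) = +(317/21).
Reduce top mod 21: now compute (2/21).
Pull out 2: since 21 ≡ 5 (mod 8), (2/21) = -1.
Reached (1/21) = 1. Collecting the sign flips along the way, the symbol is -1.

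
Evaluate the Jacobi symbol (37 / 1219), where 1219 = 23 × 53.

Reciprocity: 37 ≡ 1 and 1219 ≡ 3 (mod 4), so (37/1219) = +(1219/37).
Reduce top mod 37: now compute (35/37).
Reciprocity: 35 ≡ 3 and 37 ≡ 1 (mod 4), so (35/37) = +(37/35).
Reduce top mod 35: now compute (2/35).
Pull out 2: since 35 ≡ 3 (mod 8), (2/35) = -1.
Reached (1/35) = 1. Collecting the sign flips along the way, the symbol is -1.

-1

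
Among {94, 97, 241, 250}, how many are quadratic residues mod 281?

(94/281) = -1 → non-residue.
(97/281) = -1 → non-residue.
(241/281) = +1 → QR.
(250/281) = +1 → QR.
Total quadratic residues among the 4: 2.

2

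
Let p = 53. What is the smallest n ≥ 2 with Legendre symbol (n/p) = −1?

(2/53) = −1, so 2 is the smallest positive non-residue mod 53.

2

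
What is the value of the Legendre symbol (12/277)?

Pull out 2^2: since 277 ≡ 5 (mod 8), (2/277) = -1, so (2/277)^2 = +1.
Reciprocity: 3 ≡ 3 and 277 ≡ 1 (mod 4), so (3/277) = +(277/3).
Reduce top mod 3: now compute (1/3).
Reached (1/3) = 1. Collecting the sign flips along the way, the symbol is +1.

1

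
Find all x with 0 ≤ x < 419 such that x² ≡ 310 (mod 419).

Since 419 ≡ 3 (mod 4), a square root of 310 is 310^((419+1)/4) = 310^105 mod 419.
Repeated squaring: 310^2≡149, 310^4≡413, 310^8≡36, 310^16≡39, 310^32≡264, 310^64≡142 (mod 419).
310^105 = 310^(64+32+8+1) ≡ 27 (mod 419).
Check: 27² = 729 ≡ 310 (mod 419). The two roots are 27 and 392.

27, 392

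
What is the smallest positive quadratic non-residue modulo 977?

3

(2/977) = +1, so 2 is a residue.
(3/977) = −1, so 3 is the smallest positive non-residue mod 977.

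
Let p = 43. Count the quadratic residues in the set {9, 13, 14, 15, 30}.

(9/43) = +1 → QR.
(13/43) = +1 → QR.
(14/43) = +1 → QR.
(15/43) = +1 → QR.
(30/43) = -1 → non-residue.
Total quadratic residues among the 5: 4.

4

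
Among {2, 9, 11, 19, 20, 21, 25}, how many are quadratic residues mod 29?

(2/29) = -1 → non-residue.
(9/29) = +1 → QR.
(11/29) = -1 → non-residue.
(19/29) = -1 → non-residue.
(20/29) = +1 → QR.
(21/29) = -1 → non-residue.
(25/29) = +1 → QR.
Total quadratic residues among the 7: 3.

3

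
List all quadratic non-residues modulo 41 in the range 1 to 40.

Square k = 1,…,20 (k and 41−k give the same square):
1²=1, 2²=4, 3²=9, 4²=16, 5²=25, 6²=36, 7²≡8, 8²≡23, 9²≡40, 10²≡18, 11²≡39, 12²≡21, 13²≡5, 14²≡32, 15²≡20, 16²≡10, 17²≡2, 18²≡37, 19²≡33, 20²≡31 (mod 41).
The residues are {1, 2, 4, 5, 8, 9, 10, 16, 18, 20, 21, 23, 25, 31, 32, 33, 36, 37, 39, 40}; the non-residues are the remaining 20 nonzero classes.

3, 6, 7, 11, 12, 13, 14, 15, 17, 19, 22, 24, 26, 27, 28, 29, 30, 34, 35, 38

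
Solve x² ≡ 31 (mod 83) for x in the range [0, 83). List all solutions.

23, 60

Since 83 ≡ 3 (mod 4), a square root of 31 is 31^((83+1)/4) = 31^21 mod 83.
Repeated squaring: 31^2≡48, 31^4≡63, 31^8≡68, 31^16≡59 (mod 83).
31^21 = 31^(16+4+1) ≡ 23 (mod 83).
Check: 23² = 529 ≡ 31 (mod 83). The two roots are 23 and 60.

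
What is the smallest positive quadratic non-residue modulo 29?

2

(2/29) = −1, so 2 is the smallest positive non-residue mod 29.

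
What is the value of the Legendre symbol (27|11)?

First reduce: 27 ≡ 5 (mod 11).
Reciprocity: 5 ≡ 1 and 11 ≡ 3 (mod 4), so (5/11) = +(11/5).
Reduce top mod 5: now compute (1/5).
Reached (1/5) = 1. Collecting the sign flips along the way, the symbol is +1.

1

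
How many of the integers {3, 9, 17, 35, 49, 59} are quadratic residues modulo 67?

(3/67) = -1 → non-residue.
(9/67) = +1 → QR.
(17/67) = +1 → QR.
(35/67) = +1 → QR.
(49/67) = +1 → QR.
(59/67) = +1 → QR.
Total quadratic residues among the 6: 5.

5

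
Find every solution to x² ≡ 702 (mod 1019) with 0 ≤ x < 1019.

138, 881

Since 1019 ≡ 3 (mod 4), a square root of 702 is 702^((1019+1)/4) = 702^255 mod 1019.
Repeated squaring: 702^2≡627, 702^4≡814, 702^8≡246, 702^16≡395, 702^32≡118, 702^64≡677, 702^128≡798 (mod 1019).
702^255 = 702^(128+64+32+16+8+4+2+1) ≡ 881 (mod 1019).
Check: 881² = 776161 ≡ 702 (mod 1019). The two roots are 138 and 881.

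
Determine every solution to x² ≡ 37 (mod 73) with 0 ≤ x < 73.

73 ≡ 1 (mod 4), so we find a root by search.
Trying successive values, 16² = 256 ≡ 37 (mod 73). The other root is 73 − 16 = 57.

16, 57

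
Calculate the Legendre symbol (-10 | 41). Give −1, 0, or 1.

First reduce: -10 ≡ 31 (mod 41).
Reciprocity: 31 ≡ 3 and 41 ≡ 1 (mod 4), so (31/41) = +(41/31).
Reduce top mod 31: now compute (10/31).
Pull out 2: since 31 ≡ 7 (mod 8), (2/31) = +1.
Reciprocity: 5 ≡ 1 and 31 ≡ 3 (mod 4), so (5/31) = +(31/5).
Reduce top mod 5: now compute (1/5).
Reached (1/5) = 1. Collecting the sign flips along the way, the symbol is +1.

1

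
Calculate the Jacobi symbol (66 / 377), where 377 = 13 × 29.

-1

Pull out 2: since 377 ≡ 1 (mod 8), (2/377) = +1.
Reciprocity: 33 ≡ 1 and 377 ≡ 1 (mod 4), so (33/377) = +(377/33).
Reduce top mod 33: now compute (14/33).
Pull out 2: since 33 ≡ 1 (mod 8), (2/33) = +1.
Reciprocity: 7 ≡ 3 and 33 ≡ 1 (mod 4), so (7/33) = +(33/7).
Reduce top mod 7: now compute (5/7).
Reciprocity: 5 ≡ 1 and 7 ≡ 3 (mod 4), so (5/7) = +(7/5).
Reduce top mod 5: now compute (2/5).
Pull out 2: since 5 ≡ 5 (mod 8), (2/5) = -1.
Reached (1/5) = 1. Collecting the sign flips along the way, the symbol is -1.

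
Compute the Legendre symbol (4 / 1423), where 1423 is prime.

1

Pull out 2^2: since 1423 ≡ 7 (mod 8), (2/1423) = +1, so (2/1423)^2 = +1.
Reached (1/1423) = 1. Collecting the sign flips along the way, the symbol is +1.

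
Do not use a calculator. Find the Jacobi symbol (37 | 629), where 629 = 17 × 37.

Reciprocity: 37 ≡ 1 and 629 ≡ 1 (mod 4), so (37/629) = +(629/37).
Reduce top mod 37: now compute (0/37).
Top reduces to 0: gcd > 1, so the symbol is 0.

0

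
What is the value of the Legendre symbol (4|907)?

1

Pull out 2^2: since 907 ≡ 3 (mod 8), (2/907) = -1, so (2/907)^2 = +1.
Reached (1/907) = 1. Collecting the sign flips along the way, the symbol is +1.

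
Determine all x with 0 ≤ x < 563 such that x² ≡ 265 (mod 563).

160, 403

Since 563 ≡ 3 (mod 4), a square root of 265 is 265^((563+1)/4) = 265^141 mod 563.
Repeated squaring: 265^2≡413, 265^4≡543, 265^8≡400, 265^16≡108, 265^32≡404, 265^64≡509, 265^128≡101 (mod 563).
265^141 = 265^(128+8+4+1) ≡ 160 (mod 563).
Check: 160² = 25600 ≡ 265 (mod 563). The two roots are 160 and 403.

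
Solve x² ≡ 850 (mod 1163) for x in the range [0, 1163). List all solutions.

Since 1163 ≡ 3 (mod 4), a square root of 850 is 850^((1163+1)/4) = 850^291 mod 1163.
Repeated squaring: 850^2≡277, 850^4≡1134, 850^8≡841, 850^16≡177, 850^32≡1091, 850^64≡532, 850^128≡415, 850^256≡101 (mod 1163).
850^291 = 850^(256+32+2+1) ≡ 623 (mod 1163).
Check: 623² = 388129 ≡ 850 (mod 1163). The two roots are 540 and 623.

540, 623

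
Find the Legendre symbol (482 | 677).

Pull out 2: since 677 ≡ 5 (mod 8), (2/677) = -1.
Reciprocity: 241 ≡ 1 and 677 ≡ 1 (mod 4), so (241/677) = +(677/241).
Reduce top mod 241: now compute (195/241).
Reciprocity: 195 ≡ 3 and 241 ≡ 1 (mod 4), so (195/241) = +(241/195).
Reduce top mod 195: now compute (46/195).
Pull out 2: since 195 ≡ 3 (mod 8), (2/195) = -1.
Reciprocity: 23 ≡ 3 and 195 ≡ 3 (mod 4), so (23/195) = −(195/23).
Reduce top mod 23: now compute (11/23).
Reciprocity: 11 ≡ 3 and 23 ≡ 3 (mod 4), so (11/23) = −(23/11).
Reduce top mod 11: now compute (1/11).
Reached (1/11) = 1. Collecting the sign flips along the way, the symbol is +1.

1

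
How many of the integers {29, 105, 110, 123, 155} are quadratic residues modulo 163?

(29/163) = -1 → non-residue.
(105/163) = -1 → non-residue.
(110/163) = -1 → non-residue.
(123/163) = -1 → non-residue.
(155/163) = +1 → QR.
Total quadratic residues among the 5: 1.

1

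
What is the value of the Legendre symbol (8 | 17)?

Euler's criterion: (8/17) ≡ 8^8 (mod 17).
8^2 ≡ 13 (mod 17)
8^4 ≡ 16 (mod 17)
8^8 ≡ 1 (mod 17)
8^8 = 8^(8) ≡ 1 (mod 17).
Result is 1, so (8/17) = 1.

1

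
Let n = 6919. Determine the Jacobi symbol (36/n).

Pull out 2^2: since 6919 ≡ 7 (mod 8), (2/6919) = +1, so (2/6919)^2 = +1.
Reciprocity: 9 ≡ 1 and 6919 ≡ 3 (mod 4), so (9/6919) = +(6919/9).
Reduce top mod 9: now compute (7/9).
Reciprocity: 7 ≡ 3 and 9 ≡ 1 (mod 4), so (7/9) = +(9/7).
Reduce top mod 7: now compute (2/7).
Pull out 2: since 7 ≡ 7 (mod 8), (2/7) = +1.
Reached (1/7) = 1. Collecting the sign flips along the way, the symbol is +1.

1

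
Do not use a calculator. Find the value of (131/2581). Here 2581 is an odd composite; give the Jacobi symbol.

Reciprocity: 131 ≡ 3 and 2581 ≡ 1 (mod 4), so (131/2581) = +(2581/131).
Reduce top mod 131: now compute (92/131).
Pull out 2^2: since 131 ≡ 3 (mod 8), (2/131) = -1, so (2/131)^2 = +1.
Reciprocity: 23 ≡ 3 and 131 ≡ 3 (mod 4), so (23/131) = −(131/23).
Reduce top mod 23: now compute (16/23).
Pull out 2^4: since 23 ≡ 7 (mod 8), (2/23) = +1, so (2/23)^4 = +1.
Reached (1/23) = 1. Collecting the sign flips along the way, the symbol is -1.

-1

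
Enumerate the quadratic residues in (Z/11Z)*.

Square k = 1,…,5 (k and 11−k give the same square):
1²=1, 2²=4, 3²=9, 4²≡5, 5²≡3 (mod 11).
So the quadratic residues mod 11 are {1, 3, 4, 5, 9}.

1 3 4 5 9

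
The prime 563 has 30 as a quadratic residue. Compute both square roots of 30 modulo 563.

Since 563 ≡ 3 (mod 4), a square root of 30 is 30^((563+1)/4) = 30^141 mod 563.
Repeated squaring: 30^2≡337, 30^4≡406, 30^8≡440, 30^16≡491, 30^32≡117, 30^64≡177, 30^128≡364 (mod 563).
30^141 = 30^(128+8+4+1) ≡ 529 (mod 563).
Check: 529² = 279841 ≡ 30 (mod 563). The two roots are 34 and 529.

34, 529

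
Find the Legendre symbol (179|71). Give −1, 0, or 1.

First reduce: 179 ≡ 37 (mod 71).
Reciprocity: 37 ≡ 1 and 71 ≡ 3 (mod 4), so (37/71) = +(71/37).
Reduce top mod 37: now compute (34/37).
Pull out 2: since 37 ≡ 5 (mod 8), (2/37) = -1.
Reciprocity: 17 ≡ 1 and 37 ≡ 1 (mod 4), so (17/37) = +(37/17).
Reduce top mod 17: now compute (3/17).
Reciprocity: 3 ≡ 3 and 17 ≡ 1 (mod 4), so (3/17) = +(17/3).
Reduce top mod 3: now compute (2/3).
Pull out 2: since 3 ≡ 3 (mod 8), (2/3) = -1.
Reached (1/3) = 1. Collecting the sign flips along the way, the symbol is +1.

1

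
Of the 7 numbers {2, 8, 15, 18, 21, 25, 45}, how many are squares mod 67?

3

(2/67) = -1 → non-residue.
(8/67) = -1 → non-residue.
(15/67) = +1 → QR.
(18/67) = -1 → non-residue.
(21/67) = +1 → QR.
(25/67) = +1 → QR.
(45/67) = -1 → non-residue.
Total quadratic residues among the 7: 3.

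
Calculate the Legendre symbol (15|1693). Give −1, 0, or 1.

Reciprocity: 15 ≡ 3 and 1693 ≡ 1 (mod 4), so (15/1693) = +(1693/15).
Reduce top mod 15: now compute (13/15).
Reciprocity: 13 ≡ 1 and 15 ≡ 3 (mod 4), so (13/15) = +(15/13).
Reduce top mod 13: now compute (2/13).
Pull out 2: since 13 ≡ 5 (mod 8), (2/13) = -1.
Reached (1/13) = 1. Collecting the sign flips along the way, the symbol is -1.

-1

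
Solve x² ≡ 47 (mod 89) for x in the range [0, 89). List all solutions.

15, 74

89 ≡ 1 (mod 4), so we find a root by search.
Trying successive values, 15² = 225 ≡ 47 (mod 89). The other root is 89 − 15 = 74.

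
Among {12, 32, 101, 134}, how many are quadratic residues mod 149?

0

(12/149) = -1 → non-residue.
(32/149) = -1 → non-residue.
(101/149) = -1 → non-residue.
(134/149) = -1 → non-residue.
Total quadratic residues among the 4: 0.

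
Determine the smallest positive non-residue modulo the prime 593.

3

(2/593) = +1, so 2 is a residue.
(3/593) = −1, so 3 is the smallest positive non-residue mod 593.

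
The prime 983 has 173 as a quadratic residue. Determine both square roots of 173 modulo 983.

Since 983 ≡ 3 (mod 4), a square root of 173 is 173^((983+1)/4) = 173^246 mod 983.
Repeated squaring: 173^2≡439, 173^4≡53, 173^8≡843, 173^16≡923, 173^32≡651, 173^64≡128, 173^128≡656 (mod 983).
173^246 = 173^(128+64+32+16+4+2) ≡ 949 (mod 983).
Check: 949² = 900601 ≡ 173 (mod 983). The two roots are 34 and 949.

34, 949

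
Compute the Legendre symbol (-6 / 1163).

First reduce: -6 ≡ 1157 (mod 1163).
Reciprocity: 1157 ≡ 1 and 1163 ≡ 3 (mod 4), so (1157/1163) = +(1163/1157).
Reduce top mod 1157: now compute (6/1157).
Pull out 2: since 1157 ≡ 5 (mod 8), (2/1157) = -1.
Reciprocity: 3 ≡ 3 and 1157 ≡ 1 (mod 4), so (3/1157) = +(1157/3).
Reduce top mod 3: now compute (2/3).
Pull out 2: since 3 ≡ 3 (mod 8), (2/3) = -1.
Reached (1/3) = 1. Collecting the sign flips along the way, the symbol is +1.

1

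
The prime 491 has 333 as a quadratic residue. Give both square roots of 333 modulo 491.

Since 491 ≡ 3 (mod 4), a square root of 333 is 333^((491+1)/4) = 333^123 mod 491.
Repeated squaring: 333^2≡414, 333^4≡37, 333^8≡387, 333^16≡14, 333^32≡196, 333^64≡118 (mod 491).
333^123 = 333^(64+32+16+8+2+1) ≡ 260 (mod 491).
Check: 260² = 67600 ≡ 333 (mod 491). The two roots are 231 and 260.

231, 260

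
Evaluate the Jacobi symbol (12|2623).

Pull out 2^2: since 2623 ≡ 7 (mod 8), (2/2623) = +1, so (2/2623)^2 = +1.
Reciprocity: 3 ≡ 3 and 2623 ≡ 3 (mod 4), so (3/2623) = −(2623/3).
Reduce top mod 3: now compute (1/3).
Reached (1/3) = 1. Collecting the sign flips along the way, the symbol is -1.

-1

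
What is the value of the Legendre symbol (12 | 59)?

1

Pull out 2^2: since 59 ≡ 3 (mod 8), (2/59) = -1, so (2/59)^2 = +1.
Reciprocity: 3 ≡ 3 and 59 ≡ 3 (mod 4), so (3/59) = −(59/3).
Reduce top mod 3: now compute (2/3).
Pull out 2: since 3 ≡ 3 (mod 8), (2/3) = -1.
Reached (1/3) = 1. Collecting the sign flips along the way, the symbol is +1.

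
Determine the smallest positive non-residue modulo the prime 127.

(2/127) = +1, so 2 is a residue.
(3/127) = −1, so 3 is the smallest positive non-residue mod 127.

3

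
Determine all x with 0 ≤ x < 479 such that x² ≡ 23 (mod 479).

135, 344

Since 479 ≡ 3 (mod 4), a square root of 23 is 23^((479+1)/4) = 23^120 mod 479.
Repeated squaring: 23^2≡50, 23^4≡105, 23^8≡8, 23^16≡64, 23^32≡264, 23^64≡241 (mod 479).
23^120 = 23^(64+32+16+8) ≡ 135 (mod 479).
Check: 135² = 18225 ≡ 23 (mod 479). The two roots are 135 and 344.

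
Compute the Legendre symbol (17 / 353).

1

Reciprocity: 17 ≡ 1 and 353 ≡ 1 (mod 4), so (17/353) = +(353/17).
Reduce top mod 17: now compute (13/17).
Reciprocity: 13 ≡ 1 and 17 ≡ 1 (mod 4), so (13/17) = +(17/13).
Reduce top mod 13: now compute (4/13).
Pull out 2^2: since 13 ≡ 5 (mod 8), (2/13) = -1, so (2/13)^2 = +1.
Reached (1/13) = 1. Collecting the sign flips along the way, the symbol is +1.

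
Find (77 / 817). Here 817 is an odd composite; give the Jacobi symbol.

Reciprocity: 77 ≡ 1 and 817 ≡ 1 (mod 4), so (77/817) = +(817/77).
Reduce top mod 77: now compute (47/77).
Reciprocity: 47 ≡ 3 and 77 ≡ 1 (mod 4), so (47/77) = +(77/47).
Reduce top mod 47: now compute (30/47).
Pull out 2: since 47 ≡ 7 (mod 8), (2/47) = +1.
Reciprocity: 15 ≡ 3 and 47 ≡ 3 (mod 4), so (15/47) = −(47/15).
Reduce top mod 15: now compute (2/15).
Pull out 2: since 15 ≡ 7 (mod 8), (2/15) = +1.
Reached (1/15) = 1. Collecting the sign flips along the way, the symbol is -1.

-1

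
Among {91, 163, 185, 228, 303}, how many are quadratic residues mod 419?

(91/419) = +1 → QR.
(163/419) = -1 → non-residue.
(185/419) = +1 → QR.
(228/419) = -1 → non-residue.
(303/419) = -1 → non-residue.
Total quadratic residues among the 5: 2.

2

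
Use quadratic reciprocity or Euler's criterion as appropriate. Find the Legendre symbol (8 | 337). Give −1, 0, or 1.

Pull out 2^3: since 337 ≡ 1 (mod 8), (2/337) = +1, so (2/337)^3 = +1.
Reached (1/337) = 1. Collecting the sign flips along the way, the symbol is +1.

1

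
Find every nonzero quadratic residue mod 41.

Square k = 1,…,20 (k and 41−k give the same square):
1²=1, 2²=4, 3²=9, 4²=16, 5²=25, 6²=36, 7²≡8, 8²≡23, 9²≡40, 10²≡18, 11²≡39, 12²≡21, 13²≡5, 14²≡32, 15²≡20, 16²≡10, 17²≡2, 18²≡37, 19²≡33, 20²≡31 (mod 41).
So the quadratic residues mod 41 are {1, 2, 4, 5, 8, 9, 10, 16, 18, 20, 21, 23, 25, 31, 32, 33, 36, 37, 39, 40}.

1,2,4,5,8,9,10,16,18,20,21,23,25,31,32,33,36,37,39,40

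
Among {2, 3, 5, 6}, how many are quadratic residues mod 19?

(2/19) = -1 → non-residue.
(3/19) = -1 → non-residue.
(5/19) = +1 → QR.
(6/19) = +1 → QR.
Total quadratic residues among the 4: 2.

2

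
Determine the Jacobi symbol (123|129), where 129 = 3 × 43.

Reciprocity: 123 ≡ 3 and 129 ≡ 1 (mod 4), so (123/129) = +(129/123).
Reduce top mod 123: now compute (6/123).
Pull out 2: since 123 ≡ 3 (mod 8), (2/123) = -1.
Reciprocity: 3 ≡ 3 and 123 ≡ 3 (mod 4), so (3/123) = −(123/3).
Reduce top mod 3: now compute (0/3).
Top reduces to 0: gcd > 1, so the symbol is 0.

0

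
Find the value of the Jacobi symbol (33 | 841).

Reciprocity: 33 ≡ 1 and 841 ≡ 1 (mod 4), so (33/841) = +(841/33).
Reduce top mod 33: now compute (16/33).
Pull out 2^4: since 33 ≡ 1 (mod 8), (2/33) = +1, so (2/33)^4 = +1.
Reached (1/33) = 1. Collecting the sign flips along the way, the symbol is +1.

1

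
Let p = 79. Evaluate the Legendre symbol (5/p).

1

Reciprocity: 5 ≡ 1 and 79 ≡ 3 (mod 4), so (5/79) = +(79/5).
Reduce top mod 5: now compute (4/5).
Pull out 2^2: since 5 ≡ 5 (mod 8), (2/5) = -1, so (2/5)^2 = +1.
Reached (1/5) = 1. Collecting the sign flips along the way, the symbol is +1.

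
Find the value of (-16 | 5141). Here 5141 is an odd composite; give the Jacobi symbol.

1

First reduce: -16 ≡ 5125 (mod 5141).
Reciprocity: 5125 ≡ 1 and 5141 ≡ 1 (mod 4), so (5125/5141) = +(5141/5125).
Reduce top mod 5125: now compute (16/5125).
Pull out 2^4: since 5125 ≡ 5 (mod 8), (2/5125) = -1, so (2/5125)^4 = +1.
Reached (1/5125) = 1. Collecting the sign flips along the way, the symbol is +1.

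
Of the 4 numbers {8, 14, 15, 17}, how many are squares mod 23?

(8/23) = +1 → QR.
(14/23) = -1 → non-residue.
(15/23) = -1 → non-residue.
(17/23) = -1 → non-residue.
Total quadratic residues among the 4: 1.

1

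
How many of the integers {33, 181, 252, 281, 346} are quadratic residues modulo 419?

(33/419) = -1 → non-residue.
(181/419) = -1 → non-residue.
(252/419) = +1 → QR.
(281/419) = +1 → QR.
(346/419) = -1 → non-residue.
Total quadratic residues among the 5: 2.

2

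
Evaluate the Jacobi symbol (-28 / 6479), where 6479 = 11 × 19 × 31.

1

First reduce: -28 ≡ 6451 (mod 6479).
Reciprocity: 6451 ≡ 3 and 6479 ≡ 3 (mod 4), so (6451/6479) = −(6479/6451).
Reduce top mod 6451: now compute (28/6451).
Pull out 2^2: since 6451 ≡ 3 (mod 8), (2/6451) = -1, so (2/6451)^2 = +1.
Reciprocity: 7 ≡ 3 and 6451 ≡ 3 (mod 4), so (7/6451) = −(6451/7).
Reduce top mod 7: now compute (4/7).
Pull out 2^2: since 7 ≡ 7 (mod 8), (2/7) = +1, so (2/7)^2 = +1.
Reached (1/7) = 1. Collecting the sign flips along the way, the symbol is +1.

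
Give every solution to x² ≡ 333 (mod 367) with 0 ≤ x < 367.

103, 264

Since 367 ≡ 3 (mod 4), a square root of 333 is 333^((367+1)/4) = 333^92 mod 367.
Repeated squaring: 333^2≡55, 333^4≡89, 333^8≡214, 333^16≡288, 333^32≡2, 333^64≡4 (mod 367).
333^92 = 333^(64+16+8+4) ≡ 264 (mod 367).
Check: 264² = 69696 ≡ 333 (mod 367). The two roots are 103 and 264.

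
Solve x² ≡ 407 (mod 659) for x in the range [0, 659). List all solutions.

Since 659 ≡ 3 (mod 4), a square root of 407 is 407^((659+1)/4) = 407^165 mod 659.
Repeated squaring: 407^2≡240, 407^4≡267, 407^8≡117, 407^16≡509, 407^32≡94, 407^64≡269, 407^128≡530 (mod 659).
407^165 = 407^(128+32+4+1) ≡ 290 (mod 659).
Check: 290² = 84100 ≡ 407 (mod 659). The two roots are 290 and 369.

290, 369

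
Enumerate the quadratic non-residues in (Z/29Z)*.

2, 3, 8, 10, 11, 12, 14, 15, 17, 18, 19, 21, 26, 27

Square k = 1,…,14 (k and 29−k give the same square):
1²=1, 2²=4, 3²=9, 4²=16, 5²=25, 6²≡7, 7²≡20, 8²≡6, 9²≡23, 10²≡13, 11²≡5, 12²≡28, 13²≡24, 14²≡22 (mod 29).
The residues are {1, 4, 5, 6, 7, 9, 13, 16, 20, 22, 23, 24, 25, 28}; the non-residues are the remaining 14 nonzero classes.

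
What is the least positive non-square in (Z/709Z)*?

(2/709) = −1, so 2 is the smallest positive non-residue mod 709.

2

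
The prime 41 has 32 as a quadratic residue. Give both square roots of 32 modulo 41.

14, 27

41 ≡ 1 (mod 4), so we find a root by search.
Trying successive values, 14² = 196 ≡ 32 (mod 41). The other root is 41 − 14 = 27.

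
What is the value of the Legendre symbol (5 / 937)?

-1

Reciprocity: 5 ≡ 1 and 937 ≡ 1 (mod 4), so (5/937) = +(937/5).
Reduce top mod 5: now compute (2/5).
Pull out 2: since 5 ≡ 5 (mod 8), (2/5) = -1.
Reached (1/5) = 1. Collecting the sign flips along the way, the symbol is -1.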